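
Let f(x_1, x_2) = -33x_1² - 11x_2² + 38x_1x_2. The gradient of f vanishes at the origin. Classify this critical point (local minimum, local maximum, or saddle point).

The Hessian at the origin is H = [[-66, 38], [38, -22]].
det H = -66·-22 − (38)² = 8 > 0 and H[1,1] = -66 < 0, so H is negative definite.
Therefore the origin is a local maximum.

local maximum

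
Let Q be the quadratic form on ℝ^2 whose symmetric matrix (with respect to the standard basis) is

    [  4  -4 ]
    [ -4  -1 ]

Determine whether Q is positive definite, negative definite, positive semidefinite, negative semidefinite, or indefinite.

indefinite

For the 2×2 matrix [[4, -4], [-4, -1]]: det = 4·-1 − (-4)² = -20, trace = 3.
det < 0 so the eigenvalues have opposite signs; the form is indefinite.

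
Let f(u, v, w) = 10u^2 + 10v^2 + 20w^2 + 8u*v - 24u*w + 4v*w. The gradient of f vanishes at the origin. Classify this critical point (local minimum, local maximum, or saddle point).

local minimum

The Hessian at the origin is H = [[20, 8, -24], [8, 20, 4], [-24, 4, 40]].
Applying the same elementary operations to the rows and columns of H produces a congruent diagonal matrix with entries 20, 84/5, 4/21.
That gives 3 positive pivots.
H is positive definite, so the origin is a strict local minimum.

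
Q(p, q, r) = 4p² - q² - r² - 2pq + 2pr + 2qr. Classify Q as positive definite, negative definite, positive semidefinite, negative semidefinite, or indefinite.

indefinite

Write A = [[4, -1, 1], [-1, -1, 1], [1, 1, -1]].
Congruent diagonalization of A (simultaneous row and column reduction) yields pivots 4, -5/4, 0.
Counting signs: 1 positive, 1 negative, 1 zero.
Hence Q is indefinite.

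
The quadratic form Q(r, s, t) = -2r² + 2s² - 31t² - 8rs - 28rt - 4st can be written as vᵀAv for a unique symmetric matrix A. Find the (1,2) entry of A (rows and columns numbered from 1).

The coefficient of r·s in Q is -8. For a symmetric A this equals A[1,2] + A[2,1] = 2·A[1,2].
So A[1,2] = -8/2 = -4.

-4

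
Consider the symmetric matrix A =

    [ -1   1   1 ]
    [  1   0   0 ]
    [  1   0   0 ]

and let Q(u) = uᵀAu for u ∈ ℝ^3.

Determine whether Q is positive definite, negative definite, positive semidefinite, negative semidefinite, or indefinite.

indefinite

Congruent diagonalization of A (simultaneous row and column reduction) yields pivots -1, 1, 0.
So there are 1 positive, 1 negative, 1 zero pivots.
Hence Q is indefinite.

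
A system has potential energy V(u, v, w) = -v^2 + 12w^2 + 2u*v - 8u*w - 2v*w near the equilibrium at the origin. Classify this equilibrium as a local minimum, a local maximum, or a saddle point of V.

saddle point

The Hessian at the origin is H = [[0, 2, -8], [2, -2, -2], [-8, -2, 24]].
H is indefinite, so the origin is a saddle point.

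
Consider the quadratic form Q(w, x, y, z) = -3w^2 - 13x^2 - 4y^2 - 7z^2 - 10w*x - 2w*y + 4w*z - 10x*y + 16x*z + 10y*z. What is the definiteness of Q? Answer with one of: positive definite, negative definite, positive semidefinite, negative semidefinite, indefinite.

negative definite

The symmetric matrix of Q is A = [[-3, -5, -1, 2], [-5, -13, -5, 8], [-1, -5, -4, 5], [2, 8, 5, -7]].
Leading principal minors: Δ_1 = -3, Δ_2 = 14, Δ_3 = -18, Δ_4 = 4.
The signs alternate starting with Δ_1 < 0, so by Sylvester's criterion Q is negative definite.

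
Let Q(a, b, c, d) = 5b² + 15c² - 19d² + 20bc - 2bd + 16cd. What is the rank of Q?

Write A = [[0, 0, 0, 0], [0, 5, 10, -1], [0, 10, 15, 8], [0, -1, 8, -19]].
Congruent diagonalization of A (simultaneous row and column reduction) yields pivots 0, 5, -5, 4/5.
So there are 2 positive, 1 negative, 1 zero pivots.
The rank is the number of nonzero pivots: 3.

3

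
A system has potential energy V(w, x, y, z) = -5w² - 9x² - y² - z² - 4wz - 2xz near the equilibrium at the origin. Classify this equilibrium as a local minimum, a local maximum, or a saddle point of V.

The Hessian at the origin is H = [[-10, 0, 0, -4], [0, -18, 0, -2], [0, 0, -2, 0], [-4, -2, 0, -2]].
An LDLᵀ factorisation of H has diagonal entries -10, -18, -2, -8/45.
So there are 4 negative pivots.
H is negative definite, so the origin is a strict local maximum.

local maximum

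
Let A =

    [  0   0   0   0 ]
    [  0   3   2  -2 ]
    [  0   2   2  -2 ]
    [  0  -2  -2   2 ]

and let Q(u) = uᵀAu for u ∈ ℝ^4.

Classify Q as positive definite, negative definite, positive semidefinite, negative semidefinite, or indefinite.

Applying the same elementary operations to the rows and columns of A produces a congruent diagonal matrix with entries 0, 3, 2/3, 0.
That gives 2 positive, 2 zero pivots.
Hence Q is positive semidefinite.

positive semidefinite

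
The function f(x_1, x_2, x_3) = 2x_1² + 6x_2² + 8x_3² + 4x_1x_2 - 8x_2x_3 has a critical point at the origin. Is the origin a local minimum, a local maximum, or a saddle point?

The Hessian at the origin is H = [[4, 4, 0], [4, 12, -8], [0, -8, 16]].
Applying the same elementary operations to the rows and columns of H produces a congruent diagonal matrix with entries 4, 8, 8.
That gives 3 positive pivots.
H is positive definite, so the origin is a strict local minimum.

local minimum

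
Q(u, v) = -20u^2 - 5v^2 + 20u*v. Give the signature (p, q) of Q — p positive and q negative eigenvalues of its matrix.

(0, 1)

The associated matrix is A = [[-20, 10], [10, -5]].
Congruent diagonalization of A (simultaneous row and column reduction) yields pivots -20, 0.
So there are 1 negative, 1 zero pivots.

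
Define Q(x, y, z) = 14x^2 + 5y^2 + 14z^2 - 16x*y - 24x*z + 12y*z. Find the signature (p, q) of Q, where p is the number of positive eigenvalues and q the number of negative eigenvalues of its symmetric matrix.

The associated matrix is A = [[14, -8, -12], [-8, 5, 6], [-12, 6, 14]].
Applying the same elementary operations to the rows and columns of A produces a congruent diagonal matrix with entries 14, 3/7, 2.
Counting signs: 3 positive.

(3, 0)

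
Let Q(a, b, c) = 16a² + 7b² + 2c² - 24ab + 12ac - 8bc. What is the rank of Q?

3

The associated matrix is A = [[16, -12, 6], [-12, 7, -4], [6, -4, 2]].
Row-reducing A symmetrically gives the diagonal entries 16, -2, -1/8.
That gives 1 positive, 2 negative pivots.
The rank is the number of nonzero pivots: 3.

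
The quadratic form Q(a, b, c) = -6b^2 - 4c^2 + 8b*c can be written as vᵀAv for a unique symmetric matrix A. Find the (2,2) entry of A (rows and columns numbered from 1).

-6

The coefficient of b^2 in Q is -6, and that is exactly A[2,2].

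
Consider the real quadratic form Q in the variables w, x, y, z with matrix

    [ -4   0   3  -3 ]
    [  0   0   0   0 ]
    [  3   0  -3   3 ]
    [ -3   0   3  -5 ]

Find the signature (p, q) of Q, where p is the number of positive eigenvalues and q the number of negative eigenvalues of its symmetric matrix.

(0, 3)

Congruent diagonalization of A (simultaneous row and column reduction) yields pivots -4, 0, -3/4, -2.
So there are 3 negative, 1 zero pivots.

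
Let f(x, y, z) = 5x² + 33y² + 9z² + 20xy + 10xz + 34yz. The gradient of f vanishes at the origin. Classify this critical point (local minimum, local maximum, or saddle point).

local minimum

The Hessian at the origin is H = [[10, 20, 10], [20, 66, 34], [10, 34, 18]].
Symmetric row and column elimination reduces H to a congruent diagonal form with pivots 10, 26, 6/13.
So there are 3 positive pivots.
H is positive definite, so the origin is a strict local minimum.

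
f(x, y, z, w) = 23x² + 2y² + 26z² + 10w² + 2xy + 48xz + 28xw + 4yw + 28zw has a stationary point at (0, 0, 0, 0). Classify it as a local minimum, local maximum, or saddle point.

The Hessian at the origin is H = [[46, 2, 48, 28], [2, 4, 0, 4], [48, 0, 52, 28], [28, 4, 28, 20]].
Applying the same elementary operations to the rows and columns of H produces a congruent diagonal matrix with entries 46, 90/23, 4/5, 8/9.
That gives 4 positive pivots.
H is positive definite, so the origin is a strict local minimum.

local minimum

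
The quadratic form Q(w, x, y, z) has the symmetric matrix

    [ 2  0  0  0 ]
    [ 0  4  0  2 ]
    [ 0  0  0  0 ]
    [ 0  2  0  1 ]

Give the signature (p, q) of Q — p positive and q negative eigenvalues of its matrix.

(2, 0)

Applying the same elementary operations to the rows and columns of A produces a congruent diagonal matrix with entries 2, 4, 0, 0.
Counting signs: 2 positive, 2 zero.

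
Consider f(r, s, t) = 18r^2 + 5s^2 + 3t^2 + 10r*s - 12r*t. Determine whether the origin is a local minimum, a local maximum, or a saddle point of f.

local minimum

The Hessian at the origin is H = [[36, 10, -12], [10, 10, 0], [-12, 0, 6]].
Row-reducing H symmetrically gives the diagonal entries 36, 65/9, 6/13.
Counting signs: 3 positive.
H is positive definite, so the origin is a strict local minimum.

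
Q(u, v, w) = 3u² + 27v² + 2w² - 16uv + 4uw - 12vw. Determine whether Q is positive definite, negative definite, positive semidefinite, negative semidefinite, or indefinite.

positive definite

The symmetric matrix of Q is A = [[3, -8, 2], [-8, 27, -6], [2, -6, 2]].
Leading principal minors: Δ_1 = 3, Δ_2 = 17, Δ_3 = 10.
All leading principal minors are positive, so by Sylvester's criterion Q is positive definite.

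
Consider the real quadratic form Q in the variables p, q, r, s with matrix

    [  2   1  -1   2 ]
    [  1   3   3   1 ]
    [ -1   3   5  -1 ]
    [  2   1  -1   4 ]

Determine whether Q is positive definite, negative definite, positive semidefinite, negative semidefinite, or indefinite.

indefinite

Applying the same elementary operations to the rows and columns of A produces a congruent diagonal matrix with entries 2, 5/2, -2/5, 2.
Counting signs: 3 positive, 1 negative.
Hence Q is indefinite.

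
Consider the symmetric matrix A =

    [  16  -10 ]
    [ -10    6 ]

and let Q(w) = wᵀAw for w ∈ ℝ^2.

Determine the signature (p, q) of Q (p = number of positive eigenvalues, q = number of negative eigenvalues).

An LDLᵀ factorisation of A has diagonal entries 16, -1/4.
Counting signs: 1 positive, 1 negative.

(1, 1)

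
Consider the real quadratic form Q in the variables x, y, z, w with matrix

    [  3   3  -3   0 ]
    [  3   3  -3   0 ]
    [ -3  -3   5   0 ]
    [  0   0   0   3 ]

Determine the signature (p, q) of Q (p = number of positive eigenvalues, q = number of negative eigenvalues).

Congruent diagonalization of A (simultaneous row and column reduction) yields pivots 3, 0, 2, 3.
That gives 3 positive, 1 zero pivots.

(3, 0)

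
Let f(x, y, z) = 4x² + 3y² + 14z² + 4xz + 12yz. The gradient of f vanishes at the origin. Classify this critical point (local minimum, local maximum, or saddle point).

local minimum

The Hessian at the origin is H = [[8, 0, 4], [0, 6, 12], [4, 12, 28]].
An LDLᵀ factorisation of H has diagonal entries 8, 6, 2.
So there are 3 positive pivots.
H is positive definite, so the origin is a strict local minimum.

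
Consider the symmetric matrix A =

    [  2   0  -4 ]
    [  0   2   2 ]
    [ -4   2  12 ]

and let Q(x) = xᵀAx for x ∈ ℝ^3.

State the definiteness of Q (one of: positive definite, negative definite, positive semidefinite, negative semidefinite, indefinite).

An LDLᵀ factorisation of A has diagonal entries 2, 2, 2.
Counting signs: 3 positive.
Hence Q is positive definite.

positive definite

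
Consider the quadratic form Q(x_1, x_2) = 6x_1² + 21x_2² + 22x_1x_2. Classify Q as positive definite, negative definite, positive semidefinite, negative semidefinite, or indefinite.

The associated matrix is A = [[6, 11], [11, 21]].
Symmetric row and column elimination reduces A to a congruent diagonal form with pivots 6, 5/6.
Counting signs: 2 positive.
Hence Q is positive definite.

positive definite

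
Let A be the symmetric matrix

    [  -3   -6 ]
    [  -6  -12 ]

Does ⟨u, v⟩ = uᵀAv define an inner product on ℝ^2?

no

For the 2×2 matrix [[-3, -6], [-6, -12]]: det = -3·-12 − (-6)² = 0, trace = -15.
det = 0 so one eigenvalue is zero; the form is semidefinite with the sign of the trace.
⟨·,·⟩ is an inner product exactly when A is positive definite.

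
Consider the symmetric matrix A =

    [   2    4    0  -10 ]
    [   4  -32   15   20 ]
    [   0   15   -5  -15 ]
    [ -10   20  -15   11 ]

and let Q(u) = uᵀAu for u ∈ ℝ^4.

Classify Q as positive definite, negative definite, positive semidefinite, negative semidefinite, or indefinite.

Congruent diagonalization of A (simultaneous row and column reduction) yields pivots 2, -40, 5/8, 1.
That gives 3 positive, 1 negative pivots.
Hence Q is indefinite.

indefinite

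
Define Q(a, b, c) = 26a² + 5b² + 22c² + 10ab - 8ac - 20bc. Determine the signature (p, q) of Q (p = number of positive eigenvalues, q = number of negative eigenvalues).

The associated matrix is A = [[26, 5, -4], [5, 5, -10], [-4, -10, 22]].
An LDLᵀ factorisation of A has diagonal entries 26, 105/26, 2/7.
So there are 3 positive pivots.

(3, 0)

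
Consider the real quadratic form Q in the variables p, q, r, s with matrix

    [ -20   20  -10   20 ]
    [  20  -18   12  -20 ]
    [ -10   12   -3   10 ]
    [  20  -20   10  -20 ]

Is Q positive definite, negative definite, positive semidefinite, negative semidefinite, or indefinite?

indefinite

Applying the same elementary operations to the rows and columns of A produces a congruent diagonal matrix with entries -20, 2, 0, 0.
Counting signs: 1 positive, 1 negative, 2 zero.
Hence Q is indefinite.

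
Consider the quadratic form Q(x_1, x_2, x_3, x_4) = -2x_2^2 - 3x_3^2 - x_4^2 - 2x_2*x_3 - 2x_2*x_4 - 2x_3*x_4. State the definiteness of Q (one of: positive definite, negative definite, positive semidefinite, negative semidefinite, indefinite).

Write A = [[0, 0, 0, 0], [0, -2, -1, -1], [0, -1, -3, -1], [0, -1, -1, -1]].
Row-reducing A symmetrically gives the diagonal entries 0, -2, -5/2, -2/5.
Counting signs: 3 negative, 1 zero.
Hence Q is negative semidefinite.

negative semidefinite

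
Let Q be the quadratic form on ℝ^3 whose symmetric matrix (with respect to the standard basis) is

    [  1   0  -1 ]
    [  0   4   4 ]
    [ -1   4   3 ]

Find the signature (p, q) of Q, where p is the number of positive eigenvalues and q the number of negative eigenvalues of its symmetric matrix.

(2, 1)

Symmetric row and column elimination reduces A to a congruent diagonal form with pivots 1, 4, -2.
So there are 2 positive, 1 negative pivots.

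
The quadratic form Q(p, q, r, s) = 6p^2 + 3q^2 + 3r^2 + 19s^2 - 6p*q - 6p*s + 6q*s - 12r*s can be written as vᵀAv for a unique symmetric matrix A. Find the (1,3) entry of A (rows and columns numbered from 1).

0

The coefficient of p·r in Q is 0. For a symmetric A this equals A[1,3] + A[3,1] = 2·A[1,3].
So A[1,3] = 0/2 = 0.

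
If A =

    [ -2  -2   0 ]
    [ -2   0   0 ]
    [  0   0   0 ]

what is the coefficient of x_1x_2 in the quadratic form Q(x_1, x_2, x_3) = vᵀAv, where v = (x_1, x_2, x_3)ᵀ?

-4

The coefficient of x_1x_2 is A[1,2] + A[2,1] = 2·(-2) = -4.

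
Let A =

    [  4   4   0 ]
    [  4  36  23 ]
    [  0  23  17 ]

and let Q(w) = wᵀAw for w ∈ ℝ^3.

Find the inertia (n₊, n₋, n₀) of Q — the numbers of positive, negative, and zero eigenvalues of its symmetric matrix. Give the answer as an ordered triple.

(3, 0, 0)

Row-reducing A symmetrically gives the diagonal entries 4, 32, 15/32.
That gives 3 positive pivots.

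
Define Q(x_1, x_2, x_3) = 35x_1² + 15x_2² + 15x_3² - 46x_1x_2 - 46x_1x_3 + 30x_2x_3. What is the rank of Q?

The symmetric matrix is A = [[35, -23, -23], [-23, 15, 15], [-23, 15, 15]].
Row-reducing A symmetrically gives the diagonal entries 35, -4/35, 0.
So there are 1 positive, 1 negative, 1 zero pivots.
The rank is the number of nonzero pivots: 2.

2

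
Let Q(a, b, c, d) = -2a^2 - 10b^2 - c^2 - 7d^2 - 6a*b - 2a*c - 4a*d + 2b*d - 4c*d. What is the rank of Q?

4

Write A = [[-2, -3, -1, -2], [-3, -10, 0, 1], [-1, 0, -1, -2], [-2, 1, -2, -7]].
Congruent diagonalization of A (simultaneous row and column reduction) yields pivots -2, -11/2, -1/11, -2.
That gives 4 negative pivots.
The rank is the number of nonzero pivots: 4.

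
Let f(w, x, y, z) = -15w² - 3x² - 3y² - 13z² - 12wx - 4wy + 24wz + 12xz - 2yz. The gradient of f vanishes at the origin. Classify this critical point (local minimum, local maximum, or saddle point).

The Hessian at the origin is H = [[-30, -12, -4, 24], [-12, -6, 0, 12], [-4, 0, -6, -2], [24, 12, -2, -26]].
Congruent diagonalization of H (simultaneous row and column reduction) yields pivots -30, -6/5, -10/3, -4/5.
So there are 4 negative pivots.
H is negative definite, so the origin is a strict local maximum.

local maximum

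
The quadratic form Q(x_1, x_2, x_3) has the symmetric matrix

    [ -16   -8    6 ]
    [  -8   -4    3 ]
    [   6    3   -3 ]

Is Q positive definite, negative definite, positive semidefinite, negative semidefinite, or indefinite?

Row-reducing A symmetrically gives the diagonal entries -16, 0, -3/4.
That gives 2 negative, 1 zero pivots.
Hence Q is negative semidefinite.

negative semidefinite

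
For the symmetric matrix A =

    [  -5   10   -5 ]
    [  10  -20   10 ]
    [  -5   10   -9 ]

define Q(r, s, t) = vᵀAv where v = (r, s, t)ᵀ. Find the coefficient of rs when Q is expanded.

The coefficient of rs is A[1,2] + A[2,1] = 2·10 = 20.

20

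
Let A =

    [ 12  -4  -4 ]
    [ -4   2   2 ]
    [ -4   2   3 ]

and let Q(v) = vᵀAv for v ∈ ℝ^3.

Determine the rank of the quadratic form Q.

3

Row-reducing A symmetrically gives the diagonal entries 12, 2/3, 1.
Counting signs: 3 positive.
The rank is the number of nonzero pivots: 3.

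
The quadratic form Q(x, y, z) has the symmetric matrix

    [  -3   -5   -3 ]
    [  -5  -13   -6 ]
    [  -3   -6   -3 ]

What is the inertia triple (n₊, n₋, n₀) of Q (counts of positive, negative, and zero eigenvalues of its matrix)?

An LDLᵀ factorisation of A has diagonal entries -3, -14/3, 3/14.
So there are 1 positive, 2 negative pivots.

(1, 2, 0)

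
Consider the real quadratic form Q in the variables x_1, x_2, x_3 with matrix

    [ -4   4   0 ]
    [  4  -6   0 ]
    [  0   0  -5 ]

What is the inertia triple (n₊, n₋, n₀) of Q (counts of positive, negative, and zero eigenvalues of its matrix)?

(0, 3, 0)

Row-reducing A symmetrically gives the diagonal entries -4, -2, -5.
Counting signs: 3 negative.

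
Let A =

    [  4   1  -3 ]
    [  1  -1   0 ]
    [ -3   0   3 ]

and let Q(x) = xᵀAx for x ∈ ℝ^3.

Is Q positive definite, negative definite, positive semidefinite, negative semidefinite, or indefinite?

indefinite

Symmetric row and column elimination reduces A to a congruent diagonal form with pivots 4, -5/4, 6/5.
Counting signs: 2 positive, 1 negative.
Hence Q is indefinite.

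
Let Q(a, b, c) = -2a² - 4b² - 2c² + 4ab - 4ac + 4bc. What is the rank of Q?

2

Write A = [[-2, 2, -2], [2, -4, 2], [-2, 2, -2]].
Symmetric row and column elimination reduces A to a congruent diagonal form with pivots -2, -2, 0.
Counting signs: 2 negative, 1 zero.
The rank is the number of nonzero pivots: 2.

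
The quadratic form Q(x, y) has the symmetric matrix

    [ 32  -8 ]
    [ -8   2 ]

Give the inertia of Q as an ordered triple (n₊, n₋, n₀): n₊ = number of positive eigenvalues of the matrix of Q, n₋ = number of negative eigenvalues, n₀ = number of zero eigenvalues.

(1, 0, 1)

Symmetric row and column elimination reduces A to a congruent diagonal form with pivots 32, 0.
So there are 1 positive, 1 zero pivots.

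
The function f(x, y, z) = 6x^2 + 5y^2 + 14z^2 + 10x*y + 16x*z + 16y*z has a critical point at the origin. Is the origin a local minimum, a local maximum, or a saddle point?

local minimum

The Hessian at the origin is H = [[12, 10, 16], [10, 10, 16], [16, 16, 28]].
Row-reducing H symmetrically gives the diagonal entries 12, 5/3, 12/5.
Counting signs: 3 positive.
H is positive definite, so the origin is a strict local minimum.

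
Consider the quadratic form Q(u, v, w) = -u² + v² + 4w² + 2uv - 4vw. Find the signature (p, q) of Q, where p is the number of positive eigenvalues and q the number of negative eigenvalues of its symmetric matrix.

The associated matrix is A = [[-1, 1, 0], [1, 1, -2], [0, -2, 4]].
Row-reducing A symmetrically gives the diagonal entries -1, 2, 2.
That gives 2 positive, 1 negative pivots.

(2, 1)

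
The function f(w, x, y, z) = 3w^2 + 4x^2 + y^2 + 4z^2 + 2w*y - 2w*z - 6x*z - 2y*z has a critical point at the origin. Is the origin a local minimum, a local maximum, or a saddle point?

local minimum

The Hessian at the origin is H = [[6, 0, 2, -2], [0, 8, 0, -6], [2, 0, 2, -2], [-2, -6, -2, 8]].
Symmetric row and column elimination reduces H to a congruent diagonal form with pivots 6, 8, 4/3, 3/2.
That gives 4 positive pivots.
H is positive definite, so the origin is a strict local minimum.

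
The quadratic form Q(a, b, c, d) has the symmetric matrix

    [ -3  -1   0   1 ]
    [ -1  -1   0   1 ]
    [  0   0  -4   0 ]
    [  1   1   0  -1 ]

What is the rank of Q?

Applying the same elementary operations to the rows and columns of A produces a congruent diagonal matrix with entries -3, -2/3, -4, 0.
So there are 3 negative, 1 zero pivots.
The rank is the number of nonzero pivots: 3.

3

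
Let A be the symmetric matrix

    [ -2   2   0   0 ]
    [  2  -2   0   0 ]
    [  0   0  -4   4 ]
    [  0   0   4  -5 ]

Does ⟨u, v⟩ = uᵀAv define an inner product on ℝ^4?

no

Row-reducing A symmetrically gives the diagonal entries -2, 0, -4, -1.
Counting signs: 3 negative, 1 zero.
Hence Q is negative semidefinite.
⟨·,·⟩ is an inner product exactly when A is positive definite.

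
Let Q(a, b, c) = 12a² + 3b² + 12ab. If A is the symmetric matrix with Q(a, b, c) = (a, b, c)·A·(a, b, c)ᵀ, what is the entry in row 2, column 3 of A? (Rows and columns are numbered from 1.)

0

The coefficient of b·c in Q is 0. For a symmetric A this equals A[2,3] + A[3,2] = 2·A[2,3].
So A[2,3] = 0/2 = 0.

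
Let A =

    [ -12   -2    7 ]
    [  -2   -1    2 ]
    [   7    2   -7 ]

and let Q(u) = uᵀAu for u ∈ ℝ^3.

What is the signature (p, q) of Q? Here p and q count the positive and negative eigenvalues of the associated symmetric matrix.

(0, 3)

Congruent diagonalization of A (simultaneous row and column reduction) yields pivots -12, -2/3, -15/8.
So there are 3 negative pivots.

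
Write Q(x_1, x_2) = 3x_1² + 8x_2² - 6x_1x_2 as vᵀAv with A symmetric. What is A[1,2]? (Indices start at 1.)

The coefficient of x_1·x_2 in Q is -6. For a symmetric A this equals A[1,2] + A[2,1] = 2·A[1,2].
So A[1,2] = -6/2 = -3.

-3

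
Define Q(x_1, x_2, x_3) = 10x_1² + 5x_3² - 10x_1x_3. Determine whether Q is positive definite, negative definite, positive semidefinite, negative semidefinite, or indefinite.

positive semidefinite

Write A = [[10, 0, -5], [0, 0, 0], [-5, 0, 5]].
Symmetric row and column elimination reduces A to a congruent diagonal form with pivots 10, 0, 5/2.
Counting signs: 2 positive, 1 zero.
Hence Q is positive semidefinite.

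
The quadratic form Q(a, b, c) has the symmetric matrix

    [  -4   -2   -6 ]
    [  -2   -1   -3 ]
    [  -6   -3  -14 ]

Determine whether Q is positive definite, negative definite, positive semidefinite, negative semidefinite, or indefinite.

negative semidefinite

Applying the same elementary operations to the rows and columns of A produces a congruent diagonal matrix with entries -4, 0, -5.
That gives 2 negative, 1 zero pivots.
Hence Q is negative semidefinite.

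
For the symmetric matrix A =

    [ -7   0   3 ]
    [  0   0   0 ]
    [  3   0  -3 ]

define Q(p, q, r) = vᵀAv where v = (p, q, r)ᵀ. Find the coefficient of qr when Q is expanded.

The coefficient of qr is A[2,3] + A[3,2] = 2·0 = 0.

0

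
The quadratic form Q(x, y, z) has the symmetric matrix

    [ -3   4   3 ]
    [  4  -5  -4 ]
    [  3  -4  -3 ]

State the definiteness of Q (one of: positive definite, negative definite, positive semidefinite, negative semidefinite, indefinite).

Congruent diagonalization of A (simultaneous row and column reduction) yields pivots -3, 1/3, 0.
So there are 1 positive, 1 negative, 1 zero pivots.
Hence Q is indefinite.

indefinite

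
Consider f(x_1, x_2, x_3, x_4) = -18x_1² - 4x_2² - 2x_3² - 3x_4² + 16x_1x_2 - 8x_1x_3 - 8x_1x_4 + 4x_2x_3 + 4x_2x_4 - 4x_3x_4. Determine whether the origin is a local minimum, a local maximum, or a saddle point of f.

The Hessian at the origin is H = [[-36, 16, -8, -8], [16, -8, 4, 4], [-8, 4, -4, -4], [-8, 4, -4, -6]].
An LDLᵀ factorisation of H has diagonal entries -36, -8/9, -2, -2.
Counting signs: 4 negative.
H is negative definite, so the origin is a strict local maximum.

local maximum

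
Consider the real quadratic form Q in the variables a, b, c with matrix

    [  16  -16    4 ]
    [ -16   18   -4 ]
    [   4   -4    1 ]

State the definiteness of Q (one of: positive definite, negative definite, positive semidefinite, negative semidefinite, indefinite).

Applying the same elementary operations to the rows and columns of A produces a congruent diagonal matrix with entries 16, 2, 0.
So there are 2 positive, 1 zero pivots.
Hence Q is positive semidefinite.

positive semidefinite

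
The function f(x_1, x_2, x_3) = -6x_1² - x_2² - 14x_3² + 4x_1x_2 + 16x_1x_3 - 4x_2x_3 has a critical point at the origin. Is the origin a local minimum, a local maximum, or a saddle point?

local maximum

The Hessian at the origin is H = [[-12, 4, 16], [4, -2, -4], [16, -4, -28]].
An LDLᵀ factorisation of H has diagonal entries -12, -2/3, -4.
Counting signs: 3 negative.
H is negative definite, so the origin is a strict local maximum.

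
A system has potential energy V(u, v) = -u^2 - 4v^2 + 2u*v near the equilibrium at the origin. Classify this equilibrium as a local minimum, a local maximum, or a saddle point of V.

local maximum

The Hessian at the origin is H = [[-2, 2], [2, -8]].
det H = -2·-8 − (2)² = 12 > 0 and H[1,1] = -2 < 0, so H is negative definite.
Therefore the origin is a local maximum.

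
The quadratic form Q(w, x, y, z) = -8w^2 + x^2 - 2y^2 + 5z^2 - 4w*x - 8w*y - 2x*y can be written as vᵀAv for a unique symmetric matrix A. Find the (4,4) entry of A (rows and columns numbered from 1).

The coefficient of z^2 in Q is 5, and that is exactly A[4,4].

5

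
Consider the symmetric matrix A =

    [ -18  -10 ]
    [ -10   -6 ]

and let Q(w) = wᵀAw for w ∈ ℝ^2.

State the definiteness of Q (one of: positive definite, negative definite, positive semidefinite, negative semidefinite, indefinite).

negative definite

Leading principal minors: Δ_1 = -18, Δ_2 = 8.
The signs alternate starting with Δ_1 < 0, so by Sylvester's criterion Q is negative definite.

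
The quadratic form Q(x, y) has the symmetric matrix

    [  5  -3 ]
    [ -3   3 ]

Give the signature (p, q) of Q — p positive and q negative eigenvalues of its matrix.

Congruent diagonalization of A (simultaneous row and column reduction) yields pivots 5, 6/5.
Counting signs: 2 positive.

(2, 0)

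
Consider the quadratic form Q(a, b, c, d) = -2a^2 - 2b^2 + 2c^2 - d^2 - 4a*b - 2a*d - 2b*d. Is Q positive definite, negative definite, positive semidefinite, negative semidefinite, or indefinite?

indefinite

Write A = [[-2, -2, 0, -1], [-2, -2, 0, -1], [0, 0, 2, 0], [-1, -1, 0, -1]].
Congruent diagonalization of A (simultaneous row and column reduction) yields pivots -2, 0, 2, -1/2.
That gives 1 positive, 2 negative, 1 zero pivots.
Hence Q is indefinite.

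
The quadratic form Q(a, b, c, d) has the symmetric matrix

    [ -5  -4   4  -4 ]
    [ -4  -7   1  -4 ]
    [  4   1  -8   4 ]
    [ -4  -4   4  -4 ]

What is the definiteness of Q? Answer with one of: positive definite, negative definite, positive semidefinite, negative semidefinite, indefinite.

negative definite

Leading principal minors: Δ_1 = -5, Δ_2 = 19, Δ_3 = -67, Δ_4 = 12.
The signs alternate starting with Δ_1 < 0, so by Sylvester's criterion Q is negative definite.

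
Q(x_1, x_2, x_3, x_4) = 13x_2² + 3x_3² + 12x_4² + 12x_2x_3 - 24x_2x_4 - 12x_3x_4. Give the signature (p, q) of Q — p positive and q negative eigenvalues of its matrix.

The symmetric matrix is A = [[0, 0, 0, 0], [0, 13, 6, -12], [0, 6, 3, -6], [0, -12, -6, 12]].
Row-reducing A symmetrically gives the diagonal entries 0, 13, 3/13, 0.
That gives 2 positive, 2 zero pivots.

(2, 0)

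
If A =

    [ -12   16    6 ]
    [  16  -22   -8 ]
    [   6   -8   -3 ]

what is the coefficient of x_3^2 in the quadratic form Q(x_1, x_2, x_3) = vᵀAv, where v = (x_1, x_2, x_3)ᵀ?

The coefficient of x_3^2 is the diagonal entry A[3,3] = -3.

-3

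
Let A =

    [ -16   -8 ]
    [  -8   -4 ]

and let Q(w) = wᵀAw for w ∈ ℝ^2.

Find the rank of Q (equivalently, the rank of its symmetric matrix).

1

Applying the same elementary operations to the rows and columns of A produces a congruent diagonal matrix with entries -16, 0.
Counting signs: 1 negative, 1 zero.
The rank is the number of nonzero pivots: 1.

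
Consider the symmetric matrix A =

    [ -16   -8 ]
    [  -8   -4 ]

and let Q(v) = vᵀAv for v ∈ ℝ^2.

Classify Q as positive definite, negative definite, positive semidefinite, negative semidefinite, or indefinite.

negative semidefinite

For the 2×2 matrix [[-16, -8], [-8, -4]]: det = -16·-4 − (-8)² = 0, trace = -20.
det = 0 so one eigenvalue is zero; the form is semidefinite with the sign of the trace.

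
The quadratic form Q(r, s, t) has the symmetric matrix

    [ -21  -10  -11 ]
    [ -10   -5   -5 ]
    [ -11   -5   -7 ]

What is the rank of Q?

Symmetric row and column elimination reduces A to a congruent diagonal form with pivots -21, -5/21, -1.
That gives 3 negative pivots.
The rank is the number of nonzero pivots: 3.

3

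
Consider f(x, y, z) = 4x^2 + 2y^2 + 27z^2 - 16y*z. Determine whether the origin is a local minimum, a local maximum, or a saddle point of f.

saddle point

The Hessian at the origin is H = [[8, 0, 0], [0, 4, -16], [0, -16, 54]].
Row-reducing H symmetrically gives the diagonal entries 8, 4, -10.
That gives 2 positive, 1 negative pivots.
H is indefinite, so the origin is a saddle point.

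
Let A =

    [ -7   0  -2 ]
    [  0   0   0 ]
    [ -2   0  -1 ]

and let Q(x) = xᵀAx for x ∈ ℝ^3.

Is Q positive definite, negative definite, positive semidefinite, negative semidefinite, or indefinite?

Symmetric row and column elimination reduces A to a congruent diagonal form with pivots -7, 0, -3/7.
Counting signs: 2 negative, 1 zero.
Hence Q is negative semidefinite.

negative semidefinite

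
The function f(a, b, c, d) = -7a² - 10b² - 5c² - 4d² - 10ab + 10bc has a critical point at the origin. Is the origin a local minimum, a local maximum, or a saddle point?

local maximum

The Hessian at the origin is H = [[-14, -10, 0, 0], [-10, -20, 10, 0], [0, 10, -10, 0], [0, 0, 0, -8]].
Congruent diagonalization of H (simultaneous row and column reduction) yields pivots -14, -90/7, -20/9, -8.
Counting signs: 4 negative.
H is negative definite, so the origin is a strict local maximum.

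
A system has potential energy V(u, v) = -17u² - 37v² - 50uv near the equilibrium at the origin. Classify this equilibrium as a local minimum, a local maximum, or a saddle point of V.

The Hessian at the origin is H = [[-34, -50], [-50, -74]].
det H = -34·-74 − (-50)² = 16 > 0 and H[1,1] = -34 < 0, so H is negative definite.
Therefore the origin is a local maximum.

local maximum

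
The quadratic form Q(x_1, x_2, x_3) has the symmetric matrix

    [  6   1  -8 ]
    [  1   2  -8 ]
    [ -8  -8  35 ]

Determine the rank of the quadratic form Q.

Row-reducing A symmetrically gives the diagonal entries 6, 11/6, 1/11.
That gives 3 positive pivots.
The rank is the number of nonzero pivots: 3.

3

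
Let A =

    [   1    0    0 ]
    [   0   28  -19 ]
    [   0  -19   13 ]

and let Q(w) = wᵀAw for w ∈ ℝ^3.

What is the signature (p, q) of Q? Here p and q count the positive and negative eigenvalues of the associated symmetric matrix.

An LDLᵀ factorisation of A has diagonal entries 1, 28, 3/28.
So there are 3 positive pivots.

(3, 0)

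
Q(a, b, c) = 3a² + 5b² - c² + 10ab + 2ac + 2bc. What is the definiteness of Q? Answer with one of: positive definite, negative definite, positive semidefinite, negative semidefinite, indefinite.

indefinite

Write A = [[3, 5, 1], [5, 5, 1], [1, 1, -1]].
Row-reducing A symmetrically gives the diagonal entries 3, -10/3, -6/5.
So there are 1 positive, 2 negative pivots.
Hence Q is indefinite.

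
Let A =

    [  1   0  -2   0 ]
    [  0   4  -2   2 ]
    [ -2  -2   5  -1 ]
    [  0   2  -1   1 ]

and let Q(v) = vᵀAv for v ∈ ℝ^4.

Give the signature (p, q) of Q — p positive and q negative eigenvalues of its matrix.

(2, 0)

Applying the same elementary operations to the rows and columns of A produces a congruent diagonal matrix with entries 1, 4, 0, 0.
Counting signs: 2 positive, 2 zero.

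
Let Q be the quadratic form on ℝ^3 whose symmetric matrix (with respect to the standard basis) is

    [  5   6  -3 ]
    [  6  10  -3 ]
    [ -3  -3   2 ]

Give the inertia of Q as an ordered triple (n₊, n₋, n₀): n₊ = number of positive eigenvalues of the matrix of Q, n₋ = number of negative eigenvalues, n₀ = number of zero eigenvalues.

Row-reducing A symmetrically gives the diagonal entries 5, 14/5, 1/14.
Counting signs: 3 positive.

(3, 0, 0)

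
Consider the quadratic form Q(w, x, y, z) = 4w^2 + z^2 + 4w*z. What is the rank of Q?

The symmetric matrix is A = [[4, 0, 0, 2], [0, 0, 0, 0], [0, 0, 0, 0], [2, 0, 0, 1]].
Row-reducing A symmetrically gives the diagonal entries 4, 0, 0, 0.
Counting signs: 1 positive, 3 zero.
The rank is the number of nonzero pivots: 1.

1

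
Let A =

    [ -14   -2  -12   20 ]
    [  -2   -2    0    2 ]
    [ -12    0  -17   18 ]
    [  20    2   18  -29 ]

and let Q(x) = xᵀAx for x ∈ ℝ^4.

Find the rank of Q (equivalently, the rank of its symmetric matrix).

Symmetric row and column elimination reduces A to a congruent diagonal form with pivots -14, -12/7, -5, 0.
That gives 3 negative, 1 zero pivots.
The rank is the number of nonzero pivots: 3.

3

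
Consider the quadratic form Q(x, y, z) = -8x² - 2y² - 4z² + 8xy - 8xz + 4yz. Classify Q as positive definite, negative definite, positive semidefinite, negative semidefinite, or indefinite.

The symmetric matrix is A = [[-8, 4, -4], [4, -2, 2], [-4, 2, -4]].
Symmetric row and column elimination reduces A to a congruent diagonal form with pivots -8, 0, -2.
So there are 2 negative, 1 zero pivots.
Hence Q is negative semidefinite.

negative semidefinite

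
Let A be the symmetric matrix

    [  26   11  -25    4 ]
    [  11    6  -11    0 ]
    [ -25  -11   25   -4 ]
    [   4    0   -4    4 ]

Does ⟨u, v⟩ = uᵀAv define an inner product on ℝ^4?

yes

Congruent diagonalization of A (simultaneous row and column reduction) yields pivots 26, 35/26, 29/35, 20/29.
So there are 4 positive pivots.
Hence Q is positive definite.
⟨·,·⟩ is an inner product exactly when A is positive definite.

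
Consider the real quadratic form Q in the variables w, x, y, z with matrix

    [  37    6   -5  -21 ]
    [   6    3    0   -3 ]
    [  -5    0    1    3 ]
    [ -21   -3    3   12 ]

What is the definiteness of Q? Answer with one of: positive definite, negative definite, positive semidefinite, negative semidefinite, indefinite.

positive semidefinite

Applying the same elementary operations to the rows and columns of A produces a congruent diagonal matrix with entries 37, 75/37, 0, 0.
So there are 2 positive, 2 zero pivots.
Hence Q is positive semidefinite.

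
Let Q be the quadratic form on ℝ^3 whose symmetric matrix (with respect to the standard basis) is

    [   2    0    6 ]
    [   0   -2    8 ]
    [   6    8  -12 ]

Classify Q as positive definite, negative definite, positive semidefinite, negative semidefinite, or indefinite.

An LDLᵀ factorisation of A has diagonal entries 2, -2, 2.
So there are 2 positive, 1 negative pivots.
Hence Q is indefinite.

indefinite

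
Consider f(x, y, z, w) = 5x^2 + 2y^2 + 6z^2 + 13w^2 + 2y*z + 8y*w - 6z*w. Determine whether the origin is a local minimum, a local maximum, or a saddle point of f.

The Hessian at the origin is H = [[10, 0, 0, 0], [0, 4, 2, 8], [0, 2, 12, -6], [0, 8, -6, 26]].
Applying the same elementary operations to the rows and columns of H produces a congruent diagonal matrix with entries 10, 4, 11, 10/11.
Counting signs: 4 positive.
H is positive definite, so the origin is a strict local minimum.

local minimum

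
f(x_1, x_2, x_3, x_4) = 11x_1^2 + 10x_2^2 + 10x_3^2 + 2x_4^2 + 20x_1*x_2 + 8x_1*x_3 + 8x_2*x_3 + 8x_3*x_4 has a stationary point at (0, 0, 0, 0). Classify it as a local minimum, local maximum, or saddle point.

The Hessian at the origin is H = [[22, 20, 8, 0], [20, 20, 8, 0], [8, 8, 20, 8], [0, 0, 8, 4]].
Symmetric row and column elimination reduces H to a congruent diagonal form with pivots 22, 20/11, 84/5, 4/21.
That gives 4 positive pivots.
H is positive definite, so the origin is a strict local minimum.

local minimum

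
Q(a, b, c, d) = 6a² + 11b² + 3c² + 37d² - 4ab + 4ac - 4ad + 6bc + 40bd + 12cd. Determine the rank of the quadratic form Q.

The associated matrix is A = [[6, -2, 2, -2], [-2, 11, 3, 20], [2, 3, 3, 6], [-2, 20, 6, 37]].
Symmetric row and column elimination reduces A to a congruent diagonal form with pivots 6, 31/3, 32/31, 1/8.
Counting signs: 4 positive.
The rank is the number of nonzero pivots: 4.

4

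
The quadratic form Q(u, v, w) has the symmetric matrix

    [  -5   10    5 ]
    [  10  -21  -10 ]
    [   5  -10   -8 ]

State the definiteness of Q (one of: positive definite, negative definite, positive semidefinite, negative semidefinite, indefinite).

negative definite

Congruent diagonalization of A (simultaneous row and column reduction) yields pivots -5, -1, -3.
That gives 3 negative pivots.
Hence Q is negative definite.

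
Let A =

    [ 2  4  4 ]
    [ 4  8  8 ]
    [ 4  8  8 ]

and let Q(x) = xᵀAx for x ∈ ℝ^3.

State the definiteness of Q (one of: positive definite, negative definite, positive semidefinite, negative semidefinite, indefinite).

positive semidefinite

Congruent diagonalization of A (simultaneous row and column reduction) yields pivots 2, 0, 0.
Counting signs: 1 positive, 2 zero.
Hence Q is positive semidefinite.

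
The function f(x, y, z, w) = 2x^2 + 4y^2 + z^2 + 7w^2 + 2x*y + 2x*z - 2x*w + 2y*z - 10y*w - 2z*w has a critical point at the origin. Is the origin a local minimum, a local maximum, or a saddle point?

local minimum

The Hessian at the origin is H = [[4, 2, 2, -2], [2, 8, 2, -10], [2, 2, 2, -2], [-2, -10, -2, 14]].
Row-reducing H symmetrically gives the diagonal entries 4, 7, 6/7, 4/3.
So there are 4 positive pivots.
H is positive definite, so the origin is a strict local minimum.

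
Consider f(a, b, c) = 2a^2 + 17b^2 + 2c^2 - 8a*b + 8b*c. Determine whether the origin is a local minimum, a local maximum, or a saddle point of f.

local minimum

The Hessian at the origin is H = [[4, -8, 0], [-8, 34, 8], [0, 8, 4]].
Congruent diagonalization of H (simultaneous row and column reduction) yields pivots 4, 18, 4/9.
That gives 3 positive pivots.
H is positive definite, so the origin is a strict local minimum.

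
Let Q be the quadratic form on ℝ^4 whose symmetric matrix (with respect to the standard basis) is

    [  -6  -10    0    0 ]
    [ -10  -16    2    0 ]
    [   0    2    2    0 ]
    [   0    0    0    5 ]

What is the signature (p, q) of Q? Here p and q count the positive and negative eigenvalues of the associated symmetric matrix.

Applying the same elementary operations to the rows and columns of A produces a congruent diagonal matrix with entries -6, 2/3, -4, 5.
That gives 2 positive, 2 negative pivots.

(2, 2)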